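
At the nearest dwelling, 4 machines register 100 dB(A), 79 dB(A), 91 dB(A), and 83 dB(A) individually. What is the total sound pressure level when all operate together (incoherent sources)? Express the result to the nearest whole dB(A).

101 dB(A)

Incoherent sources combine by intensity addition: L_total = 10·log₁₀(Σ 10^(L_i/10)).
Σ 10^(L/10) = 10^(100/10) + 10^(79/10) + 10^(91/10) + 10^(83/10) = 1.154e+10.
L_total = 10·log₁₀(1.154e+10) = 100.62 dB(A).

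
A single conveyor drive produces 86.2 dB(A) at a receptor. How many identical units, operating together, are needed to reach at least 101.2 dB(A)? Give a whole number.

Need L₁ + 10·log₁₀ N ≥ 101.2, i.e. log₁₀ N ≥ 1.50.
N ≥ 10^(15.0/10) = 31.623, so N = 32.

32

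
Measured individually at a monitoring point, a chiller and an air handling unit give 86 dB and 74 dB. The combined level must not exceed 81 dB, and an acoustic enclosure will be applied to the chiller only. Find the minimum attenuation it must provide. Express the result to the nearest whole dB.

6 dB

The untreated sources together contribute 10^(74/10) = 2.512e+07, i.e. 74.00 dB.
To meet 81 dB overall, the treated chiller may contribute at most 10^(81/10) − 2.512e+07 = 1.008e+08, i.e. 80.03 dB.
Required insertion loss = 86 − 80.03 = 5.97 dB.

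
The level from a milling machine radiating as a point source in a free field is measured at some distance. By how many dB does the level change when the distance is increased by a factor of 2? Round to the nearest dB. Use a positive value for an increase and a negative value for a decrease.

Point-source spreading: ΔL = −20·log₁₀(r₂/r₁).
ΔL = −20·log₁₀(2) = -6.02 dB.

-6 dB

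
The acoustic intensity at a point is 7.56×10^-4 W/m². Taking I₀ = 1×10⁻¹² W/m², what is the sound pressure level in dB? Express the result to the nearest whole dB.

L = 10·log₁₀(I/I₀) = 10·log₁₀(7.56×10^-4/10⁻¹²) = 10·log₁₀(7.56×10^8).
L = 10·(0.8785 + 8) = 88.79 dB.

89 dB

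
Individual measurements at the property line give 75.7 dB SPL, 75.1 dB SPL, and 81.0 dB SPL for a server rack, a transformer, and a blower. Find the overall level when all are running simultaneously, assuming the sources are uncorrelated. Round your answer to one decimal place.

Incoherent sources combine by intensity addition: L_total = 10·log₁₀(Σ 10^(L_i/10)).
Σ 10^(L/10) = 10^(75.7/10) + 10^(75.1/10) + 10^(81.0/10) = 1.954e+08.
L_total = 10·log₁₀(1.954e+08) = 82.91 dB SPL.

82.9 dB SPL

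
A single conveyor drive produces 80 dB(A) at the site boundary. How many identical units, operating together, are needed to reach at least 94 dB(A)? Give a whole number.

26

Need L₁ + 10·log₁₀ N ≥ 94, i.e. log₁₀ N ≥ 1.40.
N ≥ 10^(14.0/10) = 25.119, so N = 26.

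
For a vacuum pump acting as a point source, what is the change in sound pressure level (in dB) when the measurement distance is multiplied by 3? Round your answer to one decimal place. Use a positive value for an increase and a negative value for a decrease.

A point source loses 6 dB per doubling of distance; generally ΔL = −20·log₁₀(r₂/r₁).
ΔL = −20·log₁₀(3) = -9.54 dB.

-9.5 dB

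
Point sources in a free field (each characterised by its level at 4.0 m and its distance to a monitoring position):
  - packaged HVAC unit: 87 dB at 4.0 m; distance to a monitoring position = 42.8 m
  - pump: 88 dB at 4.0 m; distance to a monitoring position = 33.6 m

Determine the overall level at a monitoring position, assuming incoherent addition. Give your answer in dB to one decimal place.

71.2 dB

First find each source's level at the receiver (point-source: −20·log₁₀(r/r_ref)), then combine on an intensity basis.
packaged HVAC unit: 87 − 20·log₁₀(42.8/4.0) = 87 − 20.59 = 66.41 dB.
pump: 88 − 20·log₁₀(33.6/4.0) = 88 − 18.49 = 69.51 dB.
Σ 10^(L/10) = 1.332e+07 → L_total = 10·log₁₀(1.332e+07) = 71.24 dB.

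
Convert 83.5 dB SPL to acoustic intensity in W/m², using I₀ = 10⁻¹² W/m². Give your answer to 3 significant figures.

0.000224 W/m²

L = 10·log₁₀(I/I₀) ⇒ I = I₀·10^(L/10) = 10⁻¹² × 10^8.35.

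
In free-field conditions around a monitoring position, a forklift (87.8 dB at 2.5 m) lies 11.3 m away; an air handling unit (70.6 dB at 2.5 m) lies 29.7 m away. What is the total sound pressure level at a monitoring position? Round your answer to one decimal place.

Apply inverse-square spreading to bring every level to the receiver, then sum 10^(L/10).
forklift: 87.8 − 20·log₁₀(11.3/2.5) = 87.8 − 13.10 = 74.70 dB.
air handling unit: 70.6 − 20·log₁₀(29.7/2.5) = 70.6 − 21.50 = 49.10 dB.
Σ 10^(L/10) = 2.957e+07 → L_total = 10·log₁₀(2.957e+07) = 74.71 dB.

74.7 dB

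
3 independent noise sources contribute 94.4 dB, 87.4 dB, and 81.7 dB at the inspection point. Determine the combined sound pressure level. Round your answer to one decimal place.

95.4 dB

For uncorrelated sources the intensities add, so convert each level to linear form, sum, and take 10·log₁₀ of the total.
Σ 10^(L/10) = 10^(94.4/10) + 10^(87.4/10) + 10^(81.7/10) = 3.452e+09.
L_total = 10·log₁₀(3.452e+09) = 95.38 dB.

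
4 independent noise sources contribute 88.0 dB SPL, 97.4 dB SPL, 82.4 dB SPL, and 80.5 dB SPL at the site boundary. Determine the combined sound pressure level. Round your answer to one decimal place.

98.1 dB SPL

Incoherent sources combine by intensity addition: L_total = 10·log₁₀(Σ 10^(L_i/10)).
Σ 10^(L/10) = 10^(88.0/10) + 10^(97.4/10) + 10^(82.4/10) + 10^(80.5/10) = 6.412e+09.
L_total = 10·log₁₀(6.412e+09) = 98.07 dB SPL.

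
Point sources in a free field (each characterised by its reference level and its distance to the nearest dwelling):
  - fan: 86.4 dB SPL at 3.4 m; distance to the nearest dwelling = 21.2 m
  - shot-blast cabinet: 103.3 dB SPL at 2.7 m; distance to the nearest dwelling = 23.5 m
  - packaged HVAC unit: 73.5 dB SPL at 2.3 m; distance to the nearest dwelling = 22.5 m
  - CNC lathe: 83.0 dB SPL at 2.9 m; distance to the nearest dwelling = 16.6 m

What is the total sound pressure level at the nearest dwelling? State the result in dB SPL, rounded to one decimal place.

84.8 dB SPL

Propagate each source to the receiver with L = L_ref − 20·log₁₀(r/r_ref), then add intensities.
fan: 86.4 − 20·log₁₀(21.2/3.4) = 86.4 − 15.90 = 70.50 dB SPL.
shot-blast cabinet: 103.3 − 20·log₁₀(23.5/2.7) = 103.3 − 18.79 = 84.51 dB SPL.
packaged HVAC unit: 73.5 − 20·log₁₀(22.5/2.3) = 73.5 − 19.81 = 53.69 dB SPL.
CNC lathe: 83.0 − 20·log₁₀(16.6/2.9) = 83.0 − 15.15 = 67.85 dB SPL.
Σ 10^(L/10) = 2.998e+08 → L_total = 10·log₁₀(2.998e+08) = 84.77 dB SPL.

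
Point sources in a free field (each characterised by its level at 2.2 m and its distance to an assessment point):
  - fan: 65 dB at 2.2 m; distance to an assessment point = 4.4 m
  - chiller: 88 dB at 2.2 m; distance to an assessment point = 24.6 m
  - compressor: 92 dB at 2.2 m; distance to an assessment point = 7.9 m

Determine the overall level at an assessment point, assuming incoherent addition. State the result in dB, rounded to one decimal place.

First find each source's level at the receiver (point-source: −20·log₁₀(r/r_ref)), then combine on an intensity basis.
fan: 65 − 20·log₁₀(4.4/2.2) = 65 − 6.02 = 58.98 dB.
chiller: 88 − 20·log₁₀(24.6/2.2) = 88 − 20.97 = 67.03 dB.
compressor: 92 − 20·log₁₀(7.9/2.2) = 92 − 11.10 = 80.90 dB.
Σ 10^(L/10) = 1.287e+08 → L_total = 10·log₁₀(1.287e+08) = 81.10 dB.

81.1 dB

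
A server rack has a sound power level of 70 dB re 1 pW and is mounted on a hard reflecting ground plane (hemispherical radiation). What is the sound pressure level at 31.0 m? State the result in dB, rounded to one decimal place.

Free-field hemispherical radiation: L_p = L_w − 10·log₁₀(2π·r²), r = 31.0 m.
2π·r² = 6038 m², 10·log₁₀ of that is 37.809 dB.
L_p = 70 − 37.809 = 32.19 dB.

32.2 dB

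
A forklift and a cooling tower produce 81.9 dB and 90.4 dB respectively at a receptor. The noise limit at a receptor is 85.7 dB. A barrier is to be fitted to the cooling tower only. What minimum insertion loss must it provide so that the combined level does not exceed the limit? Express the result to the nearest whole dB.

7 dB

The untreated sources together contribute 10^(81.9/10) = 1.549e+08, i.e. 81.90 dB.
The limit corresponds to 10^(85.7/10) = 3.715e+08; subtracting the fixed part leaves 2.167e+08 for the cooling tower, i.e. 83.36 dB.
Required insertion loss = 90.4 − 83.36 = 7.04 dB.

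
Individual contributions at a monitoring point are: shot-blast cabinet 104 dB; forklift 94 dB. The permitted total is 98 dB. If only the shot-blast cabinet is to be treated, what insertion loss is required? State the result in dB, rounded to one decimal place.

Fixed contribution from the other source: Σ 10^(L/10) = 10^(94/10) = 2.512e+09 (94.00 dB).
The limit corresponds to 10^(98/10) = 6.310e+09; subtracting the fixed part leaves 3.798e+09 for the shot-blast cabinet, i.e. 95.80 dB.
Required insertion loss = 104 − 95.80 = 8.20 dB.

8.2 dB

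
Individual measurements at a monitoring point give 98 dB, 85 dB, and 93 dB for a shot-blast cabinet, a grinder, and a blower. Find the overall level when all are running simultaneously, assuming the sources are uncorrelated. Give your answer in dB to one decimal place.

For uncorrelated sources the intensities add, so convert each level to linear form, sum, and take 10·log₁₀ of the total.
Σ 10^(L/10) = 10^(98/10) + 10^(85/10) + 10^(93/10) = 8.621e+09.
L_total = 10·log₁₀(8.621e+09) = 99.36 dB.

99.4 dB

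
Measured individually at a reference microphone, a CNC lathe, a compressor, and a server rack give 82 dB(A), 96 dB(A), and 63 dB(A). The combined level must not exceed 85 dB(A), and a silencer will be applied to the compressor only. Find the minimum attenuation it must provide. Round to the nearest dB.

The untreated sources together contribute 10^(82/10) + 10^(63/10) = 1.605e+08, i.e. 82.05 dB(A).
To meet 85 dB(A) overall, the treated compressor may contribute at most 10^(85/10) − 1.605e+08 = 1.557e+08, i.e. 81.92 dB(A).
So the compressor must be reduced from 96 to 81.92 dB(A): IL = 14.08 dB.

14 dB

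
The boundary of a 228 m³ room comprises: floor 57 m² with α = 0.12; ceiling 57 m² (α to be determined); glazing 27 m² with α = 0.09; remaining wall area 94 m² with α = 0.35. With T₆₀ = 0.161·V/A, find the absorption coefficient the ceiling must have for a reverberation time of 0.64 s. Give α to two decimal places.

A = 0.161·V/T₆₀ = 0.161·228/0.64 = 57.36 m² sabins.
Absorption from the other surfaces = 57·0.12 + 27·0.09 + 94·0.35 = 42.17 m², so the ceiling must supply 15.19 m² over 57 m².
α = 15.19/57 = 0.266.

0.27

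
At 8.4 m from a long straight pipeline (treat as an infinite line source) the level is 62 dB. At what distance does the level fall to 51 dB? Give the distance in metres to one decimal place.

The 11.0 dB drop corresponds to a distance ratio of 10^(11.0/10) for a line source.
r₂ = 8.4·10^((62−51)/10) = 8.4·10^(11.0/10) = 105.75 m.

105.7 m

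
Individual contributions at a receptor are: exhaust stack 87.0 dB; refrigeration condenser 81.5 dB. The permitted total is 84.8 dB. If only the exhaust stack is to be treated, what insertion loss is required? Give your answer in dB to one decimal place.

4.9 dB

The untreated sources together contribute 10^(81.5/10) = 1.413e+08, i.e. 81.50 dB.
To meet 84.8 dB overall, the treated exhaust stack may contribute at most 10^(84.8/10) − 1.413e+08 = 1.607e+08, i.e. 82.06 dB.
So the exhaust stack must be reduced from 87.0 to 82.06 dB: IL = 4.94 dB.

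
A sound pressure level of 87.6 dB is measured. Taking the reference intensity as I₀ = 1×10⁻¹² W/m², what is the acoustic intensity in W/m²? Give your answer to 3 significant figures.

I/I₀ = 10^(87.6/10) = 5.754e+08, so I = 5.754e+08 × 10⁻¹² W/m².

0.000575 W/m²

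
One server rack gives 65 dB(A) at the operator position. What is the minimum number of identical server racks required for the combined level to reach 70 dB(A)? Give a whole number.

4

N identical sources give L₁ + 10·log₁₀ N, so require 10·log₁₀ N ≥ 70 − 65 = 5.0 dB.
N ≥ 10^(5.0/10) = 3.162, so N = 4.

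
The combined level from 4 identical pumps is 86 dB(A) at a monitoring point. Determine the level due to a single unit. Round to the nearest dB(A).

For N identical incoherent sources L_total = L₁ + 10·log₁₀ N, so L₁ = 86 − 10·log₁₀(4) = 86 − 6.021.

80 dB(A)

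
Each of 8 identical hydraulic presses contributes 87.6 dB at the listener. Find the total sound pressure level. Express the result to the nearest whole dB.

With 8 equal, uncorrelated contributions the intensity is 8× that of one unit, giving a rise of 10·log₁₀ 8.
L_total = 87.6 + 10·log₁₀(8) = 87.6 + 9.031 = 96.63 dB.

97 dB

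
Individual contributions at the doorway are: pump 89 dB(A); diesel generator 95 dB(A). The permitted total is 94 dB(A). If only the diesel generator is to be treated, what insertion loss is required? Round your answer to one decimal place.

Fixed contribution from the other source: Σ 10^(L/10) = 10^(89/10) = 7.943e+08 (89.00 dB(A)).
To meet 94 dB(A) overall, the treated diesel generator may contribute at most 10^(94/10) − 7.943e+08 = 1.718e+09, i.e. 92.35 dB(A).
Required insertion loss = 95 − 92.35 = 2.65 dB.

2.7 dB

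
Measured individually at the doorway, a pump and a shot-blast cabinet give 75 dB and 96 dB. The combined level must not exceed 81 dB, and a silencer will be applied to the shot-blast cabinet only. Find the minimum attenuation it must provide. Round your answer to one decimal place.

16.3 dB

Everything except the shot-blast cabinet sums to 10^(75/10) = 3.162e+07 in linear terms, 75.00 dB.
The limit corresponds to 10^(81/10) = 1.259e+08; subtracting the fixed part leaves 9.427e+07 for the shot-blast cabinet, i.e. 79.74 dB.
Required insertion loss = 96 − 79.74 = 16.26 dB.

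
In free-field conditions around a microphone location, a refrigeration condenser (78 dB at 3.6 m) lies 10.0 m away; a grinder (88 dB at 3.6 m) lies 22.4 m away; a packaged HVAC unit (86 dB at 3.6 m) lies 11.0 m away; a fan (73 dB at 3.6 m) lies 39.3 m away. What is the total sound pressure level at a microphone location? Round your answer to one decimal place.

78.3 dB

Apply inverse-square spreading to bring every level to the receiver, then sum 10^(L/10).
refrigeration condenser: 78 − 20·log₁₀(10.0/3.6) = 78 − 8.87 = 69.13 dB.
grinder: 88 − 20·log₁₀(22.4/3.6) = 88 − 15.88 = 72.12 dB.
packaged HVAC unit: 86 − 20·log₁₀(11.0/3.6) = 86 − 9.70 = 76.30 dB.
fan: 73 − 20·log₁₀(39.3/3.6) = 73 − 20.76 = 52.24 dB.
Σ 10^(L/10) = 6.728e+07 → L_total = 10·log₁₀(6.728e+07) = 78.28 dB.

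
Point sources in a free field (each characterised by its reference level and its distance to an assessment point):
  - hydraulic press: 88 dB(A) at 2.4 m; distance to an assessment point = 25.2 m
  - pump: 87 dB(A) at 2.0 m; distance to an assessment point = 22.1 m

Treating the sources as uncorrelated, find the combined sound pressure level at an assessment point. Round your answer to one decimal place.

Propagate each source to the receiver with L = L_ref − 20·log₁₀(r/r_ref), then add intensities.
hydraulic press: 88 − 20·log₁₀(25.2/2.4) = 88 − 20.42 = 67.58 dB(A).
pump: 87 − 20·log₁₀(22.1/2.0) = 87 − 20.87 = 66.13 dB(A).
Σ 10^(L/10) = 9.828e+06 → L_total = 10·log₁₀(9.828e+06) = 69.92 dB(A).

69.9 dB(A)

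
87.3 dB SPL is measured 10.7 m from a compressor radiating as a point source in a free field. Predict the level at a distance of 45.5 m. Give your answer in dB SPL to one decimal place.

For a point source, L₂ = L₁ − 20·log₁₀(r₂/r₁).
L₂ = 87.3 − 20·log₁₀(45.5/10.7) = 87.3 − 12.573 = 74.73 dB SPL.

74.7 dB SPL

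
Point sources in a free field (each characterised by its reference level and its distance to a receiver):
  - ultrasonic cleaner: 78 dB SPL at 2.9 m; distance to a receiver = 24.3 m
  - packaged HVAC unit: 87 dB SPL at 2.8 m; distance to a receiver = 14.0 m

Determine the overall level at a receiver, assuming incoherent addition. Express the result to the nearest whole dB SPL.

First find each source's level at the receiver (point-source: −20·log₁₀(r/r_ref)), then combine on an intensity basis.
ultrasonic cleaner: 78 − 20·log₁₀(24.3/2.9) = 78 − 18.46 = 59.54 dB SPL.
packaged HVAC unit: 87 − 20·log₁₀(14.0/2.8) = 87 − 13.98 = 73.02 dB SPL.
Σ 10^(L/10) = 2.095e+07 → L_total = 10·log₁₀(2.095e+07) = 73.21 dB SPL.

73 dB SPL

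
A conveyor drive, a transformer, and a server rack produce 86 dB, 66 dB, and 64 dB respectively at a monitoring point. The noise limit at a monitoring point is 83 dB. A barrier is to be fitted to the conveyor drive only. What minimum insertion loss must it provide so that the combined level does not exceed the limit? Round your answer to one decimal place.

The untreated sources together contribute 10^(66/10) + 10^(64/10) = 6.493e+06, i.e. 68.12 dB.
The limit corresponds to 10^(83/10) = 1.995e+08; subtracting the fixed part leaves 1.930e+08 for the conveyor drive, i.e. 82.86 dB.
So the conveyor drive must be reduced from 86 to 82.86 dB: IL = 3.14 dB.

3.1 dB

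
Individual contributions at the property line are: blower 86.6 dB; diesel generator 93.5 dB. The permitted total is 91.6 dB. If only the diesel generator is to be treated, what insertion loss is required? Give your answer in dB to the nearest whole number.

4 dB

Fixed contribution from the other source: Σ 10^(L/10) = 10^(86.6/10) = 4.571e+08 (86.60 dB).
The limit corresponds to 10^(91.6/10) = 1.445e+09; subtracting the fixed part leaves 9.884e+08 for the diesel generator, i.e. 89.95 dB.
Required insertion loss = 93.5 − 89.95 = 3.55 dB.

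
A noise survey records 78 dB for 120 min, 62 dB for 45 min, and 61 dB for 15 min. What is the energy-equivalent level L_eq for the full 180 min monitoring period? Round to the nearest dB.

The energy average is taken in the linear domain: L_eq = 10·log₁₀[(Σ tᵢ·10^(Lᵢ/10))/T], T = 180 min.
Σ tᵢ·10^(Lᵢ/10) = 120·10^(78/10) + 45·10^(62/10) + 15·10^(61/10) = 7.662e+09.
L_eq = 10·log₁₀(7.662e+09/180) = 76.29 dB.

76 dB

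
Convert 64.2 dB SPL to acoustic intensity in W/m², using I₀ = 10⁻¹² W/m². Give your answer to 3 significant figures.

2.63e-06 W/m²

L = 10·log₁₀(I/I₀) ⇒ I = I₀·10^(L/10) = 10⁻¹² × 10^6.42.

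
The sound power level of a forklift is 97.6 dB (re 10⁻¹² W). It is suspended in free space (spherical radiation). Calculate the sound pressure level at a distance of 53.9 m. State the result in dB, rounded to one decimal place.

52.0 dB

Free-field spherical radiation: L_p = L_w − 10·log₁₀(4π·r²), r = 53.9 m.
4π·r² = 3.651e+04 m², 10·log₁₀ of that is 45.624 dB.
L_p = 97.6 − 45.624 = 51.98 dB.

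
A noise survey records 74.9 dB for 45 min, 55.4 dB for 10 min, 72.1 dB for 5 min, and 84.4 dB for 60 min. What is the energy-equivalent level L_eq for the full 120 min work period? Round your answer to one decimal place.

Weight each interval's intensity by its duration and average over T = 120 min:
Σ tᵢ·10^(Lᵢ/10) = 45·10^(74.9/10) + 10·10^(55.4/10) + 5·10^(72.1/10) + 60·10^(84.4/10) = 1.800e+10.
L_eq = 10·log₁₀(1.800e+10/120) = 81.76 dB.

81.8 dB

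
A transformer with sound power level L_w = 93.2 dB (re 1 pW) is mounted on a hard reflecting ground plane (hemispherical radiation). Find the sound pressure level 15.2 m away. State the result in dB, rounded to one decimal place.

61.6 dB

The power spreads over a hemisphere of area 2π·r², so L_p = L_w − 10·log₁₀(2π·r²).
2π·r² = 1452 m², 10·log₁₀ of that is 31.619 dB.
L_p = 93.2 − 31.619 = 61.58 dB.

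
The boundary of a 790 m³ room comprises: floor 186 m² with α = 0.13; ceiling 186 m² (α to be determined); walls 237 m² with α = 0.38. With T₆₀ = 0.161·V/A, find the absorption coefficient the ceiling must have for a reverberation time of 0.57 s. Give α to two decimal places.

0.59

Required total absorption A = 0.161·790/0.57 = 223.14 m².
Absorption from the other surfaces = 186·0.13 + 237·0.38 = 114.24 m², so the ceiling must supply 108.90 m² over 186 m².
α = 108.90/186 = 0.585.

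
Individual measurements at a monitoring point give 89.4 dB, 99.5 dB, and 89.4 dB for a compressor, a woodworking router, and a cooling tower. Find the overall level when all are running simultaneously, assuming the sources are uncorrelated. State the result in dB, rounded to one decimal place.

Incoherent sources combine by intensity addition: L_total = 10·log₁₀(Σ 10^(L_i/10)).
Σ 10^(L/10) = 10^(89.4/10) + 10^(99.5/10) + 10^(89.4/10) = 1.065e+10.
L_total = 10·log₁₀(1.065e+10) = 100.28 dB.

100.3 dB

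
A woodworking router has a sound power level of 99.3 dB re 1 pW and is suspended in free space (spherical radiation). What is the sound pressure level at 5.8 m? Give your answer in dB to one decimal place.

73.0 dB

The power spreads over a sphere of area 4π·r², so L_p = L_w − 10·log₁₀(4π·r²).
4π·r² = 422.7 m², 10·log₁₀ of that is 26.261 dB.
L_p = 99.3 − 26.261 = 73.04 dB.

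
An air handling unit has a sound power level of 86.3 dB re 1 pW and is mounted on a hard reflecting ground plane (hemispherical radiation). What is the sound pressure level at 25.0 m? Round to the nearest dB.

50 dB

L_p = L_w − 10·log₁₀(2π·r²) with r = 25.0 m.
2π·r² = 3927 m², 10·log₁₀ of that is 35.941 dB.
L_p = 86.3 − 35.941 = 50.36 dB.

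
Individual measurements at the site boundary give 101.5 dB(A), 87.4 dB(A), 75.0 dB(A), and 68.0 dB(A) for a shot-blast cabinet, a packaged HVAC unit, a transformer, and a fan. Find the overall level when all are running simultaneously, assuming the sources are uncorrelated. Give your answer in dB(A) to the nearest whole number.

102 dB(A)

For uncorrelated sources the intensities add, so convert each level to linear form, sum, and take 10·log₁₀ of the total.
Σ 10^(L/10) = 10^(101.5/10) + 10^(87.4/10) + 10^(75.0/10) + 10^(68.0/10) = 1.471e+10.
L_total = 10·log₁₀(1.471e+10) = 101.68 dB(A).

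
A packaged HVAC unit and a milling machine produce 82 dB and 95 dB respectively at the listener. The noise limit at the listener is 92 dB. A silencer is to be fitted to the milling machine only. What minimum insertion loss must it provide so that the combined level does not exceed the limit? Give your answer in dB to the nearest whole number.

Everything except the milling machine sums to 10^(82/10) = 1.585e+08 in linear terms, 82.00 dB.
The limit corresponds to 10^(92/10) = 1.585e+09; subtracting the fixed part leaves 1.426e+09 for the milling machine, i.e. 91.54 dB.
Required insertion loss = 95 − 91.54 = 3.46 dB.

3 dB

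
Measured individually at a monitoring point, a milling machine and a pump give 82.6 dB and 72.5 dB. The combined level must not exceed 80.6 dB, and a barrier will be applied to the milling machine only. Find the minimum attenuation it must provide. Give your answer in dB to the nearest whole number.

Fixed contribution from the other source: Σ 10^(L/10) = 10^(72.5/10) = 1.778e+07 (72.50 dB).
The limit corresponds to 10^(80.6/10) = 1.148e+08; subtracting the fixed part leaves 9.703e+07 for the milling machine, i.e. 79.87 dB.
Required insertion loss = 82.6 − 79.87 = 2.73 dB.

3 dB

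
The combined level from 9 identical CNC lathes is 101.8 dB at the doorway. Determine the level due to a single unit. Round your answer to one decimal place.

9 equal contributions raise the level by 10·log₁₀ 9 = 9.542 dB, so each unit alone gives 101.8 − 9.542.

92.3 dB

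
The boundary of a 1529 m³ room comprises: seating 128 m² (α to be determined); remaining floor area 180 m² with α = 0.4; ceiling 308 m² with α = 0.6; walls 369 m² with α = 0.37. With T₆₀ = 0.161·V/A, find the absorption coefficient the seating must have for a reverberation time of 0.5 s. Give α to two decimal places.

From T₆₀ = 0.161·V/A, the target T₆₀ = 0.5 s needs A = 0.161·1529/0.5 = 492.34 m².
Absorption from the other surfaces = 180·0.4 + 308·0.6 + 369·0.37 = 393.33 m², so the seating must supply 99.01 m² over 128 m².
α = 99.01/128 = 0.774.

0.77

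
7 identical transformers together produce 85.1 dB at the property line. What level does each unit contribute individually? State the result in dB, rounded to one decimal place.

76.6 dB

7 equal contributions raise the level by 10·log₁₀ 7 = 8.451 dB, so each unit alone gives 85.1 − 8.451.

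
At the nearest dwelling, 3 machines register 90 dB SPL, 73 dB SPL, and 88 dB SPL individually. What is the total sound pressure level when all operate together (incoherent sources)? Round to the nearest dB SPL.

Incoherent sources combine by intensity addition: L_total = 10·log₁₀(Σ 10^(L_i/10)).
Σ 10^(L/10) = 10^(90/10) + 10^(73/10) + 10^(88/10) = 1.651e+09.
L_total = 10·log₁₀(1.651e+09) = 92.18 dB SPL.

92 dB SPL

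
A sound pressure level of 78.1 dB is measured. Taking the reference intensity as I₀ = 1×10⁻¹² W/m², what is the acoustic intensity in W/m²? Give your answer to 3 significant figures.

6.46e-05 W/m²

L = 10·log₁₀(I/I₀) ⇒ I = I₀·10^(L/10) = 10⁻¹² × 10^7.81.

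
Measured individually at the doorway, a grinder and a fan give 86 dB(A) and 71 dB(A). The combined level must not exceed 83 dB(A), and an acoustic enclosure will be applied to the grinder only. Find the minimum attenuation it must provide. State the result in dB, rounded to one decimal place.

Fixed contribution from the other source: Σ 10^(L/10) = 10^(71/10) = 1.259e+07 (71.00 dB(A)).
The limit corresponds to 10^(83/10) = 1.995e+08; subtracting the fixed part leaves 1.869e+08 for the grinder, i.e. 82.72 dB(A).
So the grinder must be reduced from 86 to 82.72 dB(A): IL = 3.28 dB.

3.3 dB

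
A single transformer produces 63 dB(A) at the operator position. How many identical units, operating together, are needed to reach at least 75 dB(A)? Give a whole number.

N identical sources give L₁ + 10·log₁₀ N, so require 10·log₁₀ N ≥ 75 − 63 = 12.0 dB.
N ≥ 10^(12.0/10) = 15.849, so N = 16.

16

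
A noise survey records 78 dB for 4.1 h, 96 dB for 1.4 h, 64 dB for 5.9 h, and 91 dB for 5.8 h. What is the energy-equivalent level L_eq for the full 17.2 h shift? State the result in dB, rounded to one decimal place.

88.8 dB

The energy average is taken in the linear domain: L_eq = 10·log₁₀[(Σ tᵢ·10^(Lᵢ/10))/T], T = 17.2 h.
Σ tᵢ·10^(Lᵢ/10) = 4.1·10^(78/10) + 1.4·10^(96/10) + 5.9·10^(64/10) + 5.8·10^(91/10) = 1.315e+10.
L_eq = 10·log₁₀(1.315e+10/17.2) = 88.83 dB.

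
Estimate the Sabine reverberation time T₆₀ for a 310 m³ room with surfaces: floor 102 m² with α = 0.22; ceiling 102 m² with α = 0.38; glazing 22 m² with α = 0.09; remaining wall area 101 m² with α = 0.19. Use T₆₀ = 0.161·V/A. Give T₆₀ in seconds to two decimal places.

0.61 s

Total absorption A = 102·0.22 + 102·0.38 + 22·0.09 + 101·0.19 = 82.37 m² sabins.
T₆₀ = 0.161 × 310 / 82.37 = 0.606 s.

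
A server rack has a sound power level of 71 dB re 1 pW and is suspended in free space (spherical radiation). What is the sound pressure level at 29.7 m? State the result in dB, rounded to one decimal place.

Free-field spherical radiation: L_p = L_w − 10·log₁₀(4π·r²), r = 29.7 m.
4π·r² = 1.108e+04 m², 10·log₁₀ of that is 40.447 dB.
L_p = 71 − 40.447 = 30.55 dB.

30.6 dB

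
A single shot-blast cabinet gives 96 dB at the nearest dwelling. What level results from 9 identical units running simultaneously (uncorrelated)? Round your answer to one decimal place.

105.5 dB

L_total = L₁ + 10·log₁₀ N for N identical incoherent sources.
L_total = 96 + 10·log₁₀(9) = 96 + 9.542 = 105.54 dB.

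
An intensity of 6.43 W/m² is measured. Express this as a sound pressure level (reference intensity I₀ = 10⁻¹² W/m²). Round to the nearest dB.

L = 10·log₁₀(I/I₀) = 10·log₁₀(6.43/10⁻¹²) = 10·log₁₀(6.43×10^12).
L = 10·(0.8082 + 12) = 128.08 dB.

128 dB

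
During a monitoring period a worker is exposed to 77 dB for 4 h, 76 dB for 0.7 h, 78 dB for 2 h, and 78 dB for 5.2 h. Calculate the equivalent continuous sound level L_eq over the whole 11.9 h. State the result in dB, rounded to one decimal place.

77.6 dB

The energy average is taken in the linear domain: L_eq = 10·log₁₀[(Σ tᵢ·10^(Lᵢ/10))/T], T = 11.9 h.
Σ tᵢ·10^(Lᵢ/10) = 4·10^(77/10) + 0.7·10^(76/10) + 2·10^(78/10) + 5.2·10^(78/10) = 6.826e+08.
L_eq = 10·log₁₀(6.826e+08/11.9) = 77.59 dB.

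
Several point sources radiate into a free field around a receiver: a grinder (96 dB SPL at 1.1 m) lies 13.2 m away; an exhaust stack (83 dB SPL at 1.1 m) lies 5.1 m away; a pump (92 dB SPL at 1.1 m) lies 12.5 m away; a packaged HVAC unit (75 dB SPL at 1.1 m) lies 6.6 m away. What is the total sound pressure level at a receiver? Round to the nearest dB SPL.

Propagate each source to the receiver with L = L_ref − 20·log₁₀(r/r_ref), then add intensities.
grinder: 96 − 20·log₁₀(13.2/1.1) = 96 − 21.58 = 74.42 dB SPL.
exhaust stack: 83 − 20·log₁₀(5.1/1.1) = 83 − 13.32 = 69.68 dB SPL.
pump: 92 − 20·log₁₀(12.5/1.1) = 92 − 21.11 = 70.89 dB SPL.
packaged HVAC unit: 75 − 20·log₁₀(6.6/1.1) = 75 − 15.56 = 59.44 dB SPL.
Σ 10^(L/10) = 5.008e+07 → L_total = 10·log₁₀(5.008e+07) = 77.00 dB SPL.

77 dB SPL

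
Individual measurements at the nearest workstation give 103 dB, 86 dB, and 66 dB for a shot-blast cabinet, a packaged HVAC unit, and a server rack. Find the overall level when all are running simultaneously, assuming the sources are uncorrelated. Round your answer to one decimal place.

103.1 dB

Incoherent sources combine by intensity addition: L_total = 10·log₁₀(Σ 10^(L_i/10)).
Σ 10^(L/10) = 10^(103/10) + 10^(86/10) + 10^(66/10) = 2.035e+10.
L_total = 10·log₁₀(2.035e+10) = 103.09 dB.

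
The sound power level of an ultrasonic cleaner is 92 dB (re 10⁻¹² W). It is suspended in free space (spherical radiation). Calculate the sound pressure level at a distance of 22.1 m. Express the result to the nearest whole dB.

L_p = L_w − 10·log₁₀(4π·r²) with r = 22.1 m.
4π·r² = 6138 m², 10·log₁₀ of that is 37.880 dB.
L_p = 92 − 37.880 = 54.12 dB.

54 dB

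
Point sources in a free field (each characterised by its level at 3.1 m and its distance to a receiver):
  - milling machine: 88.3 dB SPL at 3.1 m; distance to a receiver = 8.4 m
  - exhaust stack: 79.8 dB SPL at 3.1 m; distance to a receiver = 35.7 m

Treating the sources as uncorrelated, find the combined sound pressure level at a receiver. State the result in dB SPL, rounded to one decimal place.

First find each source's level at the receiver (point-source: −20·log₁₀(r/r_ref)), then combine on an intensity basis.
milling machine: 88.3 − 20·log₁₀(8.4/3.1) = 88.3 − 8.66 = 79.64 dB SPL.
exhaust stack: 79.8 − 20·log₁₀(35.7/3.1) = 79.8 − 21.23 = 58.57 dB SPL.
Σ 10^(L/10) = 9.280e+07 → L_total = 10·log₁₀(9.280e+07) = 79.68 dB SPL.

79.7 dB SPL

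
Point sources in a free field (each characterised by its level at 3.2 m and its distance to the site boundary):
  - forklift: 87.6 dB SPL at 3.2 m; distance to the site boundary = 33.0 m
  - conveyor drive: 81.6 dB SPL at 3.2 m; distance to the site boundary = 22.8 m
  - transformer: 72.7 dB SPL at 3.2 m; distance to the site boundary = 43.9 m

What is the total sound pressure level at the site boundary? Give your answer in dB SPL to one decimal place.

69.2 dB SPL

First find each source's level at the receiver (point-source: −20·log₁₀(r/r_ref)), then combine on an intensity basis.
forklift: 87.6 − 20·log₁₀(33.0/3.2) = 87.6 − 20.27 = 67.33 dB SPL.
conveyor drive: 81.6 − 20·log₁₀(22.8/3.2) = 81.6 − 17.06 = 64.54 dB SPL.
transformer: 72.7 − 20·log₁₀(43.9/3.2) = 72.7 − 22.75 = 49.95 dB SPL.
Σ 10^(L/10) = 8.357e+06 → L_total = 10·log₁₀(8.357e+06) = 69.22 dB SPL.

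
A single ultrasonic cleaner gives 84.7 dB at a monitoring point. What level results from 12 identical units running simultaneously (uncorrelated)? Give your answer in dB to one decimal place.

95.5 dB

L_total = L₁ + 10·log₁₀ N for N identical incoherent sources.
L_total = 84.7 + 10·log₁₀(12) = 84.7 + 10.792 = 95.49 dB.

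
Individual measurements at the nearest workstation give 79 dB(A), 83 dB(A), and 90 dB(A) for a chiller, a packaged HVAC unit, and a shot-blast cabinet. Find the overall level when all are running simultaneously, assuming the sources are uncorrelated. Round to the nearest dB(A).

91 dB(A)

Incoherent sources combine by intensity addition: L_total = 10·log₁₀(Σ 10^(L_i/10)).
Σ 10^(L/10) = 10^(79/10) + 10^(83/10) + 10^(90/10) = 1.279e+09.
L_total = 10·log₁₀(1.279e+09) = 91.07 dB(A).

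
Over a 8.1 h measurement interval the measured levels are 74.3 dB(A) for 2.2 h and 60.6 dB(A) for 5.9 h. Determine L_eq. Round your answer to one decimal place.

69.1 dB(A)

L_eq = 10·log₁₀[(1/T)·Σ tᵢ·10^(Lᵢ/10)] with T = 8.1 h.
Σ tᵢ·10^(Lᵢ/10) = 2.2·10^(74.3/10) + 5.9·10^(60.6/10) = 6.599e+07.
L_eq = 10·log₁₀(6.599e+07/8.1) = 69.11 dB(A).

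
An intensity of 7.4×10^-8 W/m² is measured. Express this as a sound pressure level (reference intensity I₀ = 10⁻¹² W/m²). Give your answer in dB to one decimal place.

48.7 dB

Dividing by I₀ shifts the exponent by 12: I/I₀ = 7.4×10^4.
L = 10·(0.8692 + 4) = 48.69 dB.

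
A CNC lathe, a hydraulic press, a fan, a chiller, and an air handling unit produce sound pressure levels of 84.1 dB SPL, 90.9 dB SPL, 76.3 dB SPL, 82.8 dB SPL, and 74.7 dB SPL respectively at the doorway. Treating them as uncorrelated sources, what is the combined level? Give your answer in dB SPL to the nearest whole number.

92 dB SPL

Incoherent sources combine by intensity addition: L_total = 10·log₁₀(Σ 10^(L_i/10)).
Σ 10^(L/10) = 10^(84.1/10) + 10^(90.9/10) + 10^(76.3/10) + 10^(82.8/10) + 10^(74.7/10) = 1.750e+09.
L_total = 10·log₁₀(1.750e+09) = 92.43 dB SPL.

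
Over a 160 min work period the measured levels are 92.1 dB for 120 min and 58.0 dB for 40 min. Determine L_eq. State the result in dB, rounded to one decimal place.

90.9 dB

Weight each interval's intensity by its duration and average over T = 160 min:
Σ tᵢ·10^(Lᵢ/10) = 120·10^(92.1/10) + 40·10^(58.0/10) = 1.946e+11.
L_eq = 10·log₁₀(1.946e+11/160) = 90.85 dB.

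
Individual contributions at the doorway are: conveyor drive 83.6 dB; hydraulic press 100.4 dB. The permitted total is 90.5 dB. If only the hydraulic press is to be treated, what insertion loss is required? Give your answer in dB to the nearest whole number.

11 dB

Everything except the hydraulic press sums to 10^(83.6/10) = 2.291e+08 in linear terms, 83.60 dB.
The limit corresponds to 10^(90.5/10) = 1.122e+09; subtracting the fixed part leaves 8.929e+08 for the hydraulic press, i.e. 89.51 dB.
So the hydraulic press must be reduced from 100.4 to 89.51 dB: IL = 10.89 dB.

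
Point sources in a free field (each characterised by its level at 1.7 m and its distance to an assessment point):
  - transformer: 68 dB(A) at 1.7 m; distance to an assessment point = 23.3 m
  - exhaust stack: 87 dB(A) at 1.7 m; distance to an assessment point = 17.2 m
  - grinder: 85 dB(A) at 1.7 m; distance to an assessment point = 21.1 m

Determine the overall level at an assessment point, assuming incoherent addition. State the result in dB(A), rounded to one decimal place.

68.4 dB(A)

Apply inverse-square spreading to bring every level to the receiver, then sum 10^(L/10).
transformer: 68 − 20·log₁₀(23.3/1.7) = 68 − 22.74 = 45.26 dB(A).
exhaust stack: 87 − 20·log₁₀(17.2/1.7) = 87 − 20.10 = 66.90 dB(A).
grinder: 85 − 20·log₁₀(21.1/1.7) = 85 − 21.88 = 63.12 dB(A).
Σ 10^(L/10) = 6.982e+06 → L_total = 10·log₁₀(6.982e+06) = 68.44 dB(A).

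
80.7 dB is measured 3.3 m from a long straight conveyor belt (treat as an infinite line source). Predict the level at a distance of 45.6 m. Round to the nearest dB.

69 dB

For a line source, L₂ = L₁ − 10·log₁₀(r₂/r₁).
L₂ = 80.7 − 10·log₁₀(45.6/3.3) = 80.7 − 11.405 = 69.30 dB.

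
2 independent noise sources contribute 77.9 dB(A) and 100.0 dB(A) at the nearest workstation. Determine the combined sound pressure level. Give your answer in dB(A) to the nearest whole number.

100 dB(A)

For uncorrelated sources the intensities add, so convert each level to linear form, sum, and take 10·log₁₀ of the total.
Σ 10^(L/10) = 10^(77.9/10) + 10^(100.0/10) = 1.006e+10.
L_total = 10·log₁₀(1.006e+10) = 100.03 dB(A).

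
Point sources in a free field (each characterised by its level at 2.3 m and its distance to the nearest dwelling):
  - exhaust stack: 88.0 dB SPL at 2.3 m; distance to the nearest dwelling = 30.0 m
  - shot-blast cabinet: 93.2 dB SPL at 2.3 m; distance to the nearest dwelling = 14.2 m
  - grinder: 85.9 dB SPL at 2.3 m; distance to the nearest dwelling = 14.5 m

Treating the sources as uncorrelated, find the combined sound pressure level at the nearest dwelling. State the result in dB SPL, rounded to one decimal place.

78.3 dB SPL

First find each source's level at the receiver (point-source: −20·log₁₀(r/r_ref)), then combine on an intensity basis.
exhaust stack: 88.0 − 20·log₁₀(30.0/2.3) = 88.0 − 22.31 = 65.69 dB SPL.
shot-blast cabinet: 93.2 − 20·log₁₀(14.2/2.3) = 93.2 − 15.81 = 77.39 dB SPL.
grinder: 85.9 − 20·log₁₀(14.5/2.3) = 85.9 − 15.99 = 69.91 dB SPL.
Σ 10^(L/10) = 6.831e+07 → L_total = 10·log₁₀(6.831e+07) = 78.34 dB SPL.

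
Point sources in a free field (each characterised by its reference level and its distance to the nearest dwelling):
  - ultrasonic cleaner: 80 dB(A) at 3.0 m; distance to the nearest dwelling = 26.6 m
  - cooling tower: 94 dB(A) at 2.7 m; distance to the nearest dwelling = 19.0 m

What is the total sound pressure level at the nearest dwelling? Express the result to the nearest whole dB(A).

Propagate each source to the receiver with L = L_ref − 20·log₁₀(r/r_ref), then add intensities.
ultrasonic cleaner: 80 − 20·log₁₀(26.6/3.0) = 80 − 18.96 = 61.04 dB(A).
cooling tower: 94 − 20·log₁₀(19.0/2.7) = 94 − 16.95 = 77.05 dB(A).
Σ 10^(L/10) = 5.200e+07 → L_total = 10·log₁₀(5.200e+07) = 77.16 dB(A).

77 dB(A)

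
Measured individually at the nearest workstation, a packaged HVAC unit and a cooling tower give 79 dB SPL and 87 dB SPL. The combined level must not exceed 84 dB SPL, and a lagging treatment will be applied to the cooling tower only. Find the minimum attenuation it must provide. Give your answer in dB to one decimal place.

4.7 dB

Everything except the cooling tower sums to 10^(79/10) = 7.943e+07 in linear terms, 79.00 dB SPL.
The limit corresponds to 10^(84/10) = 2.512e+08; subtracting the fixed part leaves 1.718e+08 for the cooling tower, i.e. 82.35 dB SPL.
Required insertion loss = 87 − 82.35 = 4.65 dB.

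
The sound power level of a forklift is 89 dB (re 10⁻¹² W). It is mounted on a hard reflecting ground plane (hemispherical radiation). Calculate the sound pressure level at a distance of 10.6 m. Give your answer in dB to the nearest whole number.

61 dB

Free-field hemispherical radiation: L_p = L_w − 10·log₁₀(2π·r²), r = 10.6 m.
2π·r² = 706 m², 10·log₁₀ of that is 28.488 dB.
L_p = 89 − 28.488 = 60.51 dB.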